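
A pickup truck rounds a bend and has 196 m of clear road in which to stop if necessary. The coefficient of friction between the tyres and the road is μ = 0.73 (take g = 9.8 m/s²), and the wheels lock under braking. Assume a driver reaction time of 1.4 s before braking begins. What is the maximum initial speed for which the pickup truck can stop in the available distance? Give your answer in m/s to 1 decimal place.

Maximum speed ≈ 43.9 m/s

a = μg = 0.73 × 9.8 = 7.154 m/s².
Stopping distance: v·t_r + v²/(2a) = 196 with t_r = 1.4 s and a = 7.154 m/s².
So v² + 20.031 v − 2804.37 = 0.
Positive root: v = −a·t_r + √((a·t_r)² + 2a·d) = −10.016 + √(100.320 + 2804.37) = 43.8792 m/s.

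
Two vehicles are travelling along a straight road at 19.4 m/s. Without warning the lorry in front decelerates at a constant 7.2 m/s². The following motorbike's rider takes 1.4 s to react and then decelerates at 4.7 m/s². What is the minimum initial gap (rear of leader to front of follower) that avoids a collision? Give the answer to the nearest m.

Minimum gap ≈ 41 m

Leader travels v²/(2a_L) = 376.360 / 14.400 = 26.136 m before stopping.
Follower covers v·t_r = 19.4000 × 1.4 = 27.160 m while reacting, then v²/(2a_F) = 376.360 / 9.400 = 40.038 m while braking, for a total of 27.160 + 40.038 = 67.198 m.
Since a_F ≤ a_L and the follower starts braking later, the follower is never slower than the leader, so the closest approach is when both have stopped.
Minimum gap = 67.198 − 26.136 = 41.062 m.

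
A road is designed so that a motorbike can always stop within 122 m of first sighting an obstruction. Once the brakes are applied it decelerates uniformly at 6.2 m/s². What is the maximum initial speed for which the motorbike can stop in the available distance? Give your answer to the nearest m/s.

v²/(2a) = d ⇒ v = √(2 × 6.200 × 122) = √1512.80 = 38.8947 m/s.

Maximum speed ≈ 39 m/s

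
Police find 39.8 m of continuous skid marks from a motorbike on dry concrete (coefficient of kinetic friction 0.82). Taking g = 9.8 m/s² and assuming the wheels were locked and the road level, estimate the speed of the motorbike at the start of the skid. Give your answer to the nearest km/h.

Deceleration a = μg = 0.82 × 9.8 = 8.036 m/s².
v = √(2a·d) = √(2 × 8.036 × 39.8) = √639.666 = 25.2916 m/s.
= 25.2916 × 3.6 = 91.050 km/h.

Initial speed ≈ 91 km/h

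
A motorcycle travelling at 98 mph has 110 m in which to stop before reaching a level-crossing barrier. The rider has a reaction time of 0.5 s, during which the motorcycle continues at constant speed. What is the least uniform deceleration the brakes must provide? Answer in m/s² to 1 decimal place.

Required deceleration ≈ 10.9 m/s²

98 mph × 0.44704 = 43.8099 m/s.
Distance covered during reaction = 43.8099 × 0.5 = 21.905 m.
Distance available for braking: 110 − 21.905 = 88.095 m.
v² = 2a·d ⇒ a = v²/(2d) = 43.8099² / (2 × 88.095) = 1919.307 / 176.190 = 10.8934 m/s².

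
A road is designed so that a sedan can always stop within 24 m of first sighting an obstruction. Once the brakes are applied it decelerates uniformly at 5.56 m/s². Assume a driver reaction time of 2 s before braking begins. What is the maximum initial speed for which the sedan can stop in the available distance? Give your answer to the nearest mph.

Maximum speed ≈ 19 mph

Stopping distance: v·t_r + v²/(2a) = 24 with t_r = 2 s and a = 5.560 m/s².
So v² + 22.240 v − 266.88 = 0.
Positive root: v = −a·t_r + √((a·t_r)² + 2a·d) = −11.120 + √(123.654 + 266.88) = 8.6419 m/s.
8.6419 m/s ÷ 0.44704 = 19.331 mph.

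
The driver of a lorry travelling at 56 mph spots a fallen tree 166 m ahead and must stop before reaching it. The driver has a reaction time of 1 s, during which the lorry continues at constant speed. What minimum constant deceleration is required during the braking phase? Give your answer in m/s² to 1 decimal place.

Required deceleration ≈ 2.2 m/s²

56 mph × 0.44704 = 25.0342 m/s.
Distance covered during reaction = 25.0342 × 1 = 25.034 m.
Distance available for braking: 166 − 25.034 = 140.966 m.
v² = 2a·d ⇒ a = v²/(2d) = 25.0342² / (2 × 140.966) = 626.711 / 281.932 = 2.2229 m/s².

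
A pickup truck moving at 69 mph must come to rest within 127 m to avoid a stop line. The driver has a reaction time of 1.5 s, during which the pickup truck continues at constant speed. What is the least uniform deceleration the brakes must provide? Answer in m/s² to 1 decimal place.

69 mph × 0.44704 = 30.8458 m/s.
Distance covered during reaction = 30.8458 × 1.5 = 46.269 m.
Distance available for braking: 127 − 46.269 = 80.731 m.
v² = 2a·d ⇒ a = v²/(2d) = 30.8458² / (2 × 80.731) = 951.463 / 161.462 = 5.8928 m/s².

Required deceleration ≈ 5.9 m/s²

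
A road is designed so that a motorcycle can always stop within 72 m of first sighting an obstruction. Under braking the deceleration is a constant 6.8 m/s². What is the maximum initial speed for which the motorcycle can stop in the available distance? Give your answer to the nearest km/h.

v²/(2a) = d ⇒ v = √(2 × 6.800 × 72) = √979.20 = 31.2922 m/s.
31.2922 m/s × 3.6 = 112.652 km/h.

Maximum speed ≈ 113 km/h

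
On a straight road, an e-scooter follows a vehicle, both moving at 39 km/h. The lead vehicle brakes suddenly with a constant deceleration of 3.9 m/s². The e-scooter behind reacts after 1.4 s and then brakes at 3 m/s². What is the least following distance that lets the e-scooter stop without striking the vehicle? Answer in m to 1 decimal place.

39 km/h ÷ 3.6 = 10.8333 m/s.
Leader travels v²/(2a_L) = 117.360 / 7.800 = 15.046 m before stopping.
Follower covers v·t_r = 10.8333 × 1.4 = 15.167 m while reacting, then v²/(2a_F) = 117.360 / 6.000 = 19.560 m while braking, for a total of 15.167 + 19.560 = 34.727 m.
Since a_F ≤ a_L and the follower starts braking later, the follower is never slower than the leader, so the closest approach is when both have stopped.
Minimum gap = 34.727 − 15.046 = 19.681 m.

Minimum gap ≈ 19.7 m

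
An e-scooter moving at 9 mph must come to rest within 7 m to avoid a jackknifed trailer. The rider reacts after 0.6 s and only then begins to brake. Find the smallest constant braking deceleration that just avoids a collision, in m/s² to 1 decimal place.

9 mph × 0.44704 = 4.0234 m/s.
Distance covered during reaction = 4.0234 × 0.6 = 2.414 m.
Distance available for braking: 7 − 2.414 = 4.586 m.
v² = 2a·d ⇒ a = v²/(2d) = 4.0234² / (2 × 4.586) = 16.188 / 9.172 = 1.7649 m/s².

Required deceleration ≈ 1.8 m/s²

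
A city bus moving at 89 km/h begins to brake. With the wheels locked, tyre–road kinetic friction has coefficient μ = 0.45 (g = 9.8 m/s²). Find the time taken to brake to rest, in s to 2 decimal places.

Braking time ≈ 5.61 s

89 km/h ÷ 3.6 = 24.7222 m/s.
a = μg = 0.45 × 9.8 = 4.410 m/s².
Braking time = v/a = 24.7222 / 4.410 = 5.606 s.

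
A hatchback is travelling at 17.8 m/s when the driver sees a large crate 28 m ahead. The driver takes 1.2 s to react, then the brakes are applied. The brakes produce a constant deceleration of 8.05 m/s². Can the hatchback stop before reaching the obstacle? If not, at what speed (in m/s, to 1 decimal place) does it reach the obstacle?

Reaction distance = 17.8000 × 1.2 = 21.360 m.
Braking distance needed to stop: v²/(2a) = 316.840 / 16.100 = 19.680 m, so total needed = 21.360 + 19.680 = 41.040 m > 28 m — it cannot stop.
Distance remaining when braking begins: 28 − 21.360 = 6.640 m.
v² = v₀² − 2a·d = 316.840 − 2 × 8.050 × 6.640 = 209.936 m²/s².
v = √209.936 = 14.489 m/s.

No — it strikes the obstacle at 14.5 m/s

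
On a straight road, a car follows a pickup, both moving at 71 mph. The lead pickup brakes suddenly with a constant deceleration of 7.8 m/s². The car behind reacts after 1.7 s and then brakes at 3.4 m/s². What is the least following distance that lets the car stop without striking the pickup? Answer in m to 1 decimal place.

Minimum gap ≈ 137.5 m

71 mph × 0.44704 = 31.7398 m/s.
Leader travels v²/(2a_L) = 1007.415 / 15.600 = 64.578 m before stopping.
Follower covers v·t_r = 31.7398 × 1.7 = 53.958 m while reacting, then v²/(2a_F) = 1007.415 / 6.800 = 148.149 m while braking, for a total of 53.958 + 148.149 = 202.107 m.
Since a_F ≤ a_L and the follower starts braking later, the follower is never slower than the leader, so the closest approach is when both have stopped.
Minimum gap = 202.107 − 64.578 = 137.529 m.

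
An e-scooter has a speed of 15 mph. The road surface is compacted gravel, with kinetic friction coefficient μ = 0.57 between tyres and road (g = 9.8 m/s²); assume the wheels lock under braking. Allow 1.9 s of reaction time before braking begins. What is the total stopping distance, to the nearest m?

Total stopping distance ≈ 17 m

15 mph × 0.44704 = 6.7056 m/s.
a = μg = 0.57 × 9.8 = 5.586 m/s².
Reaction distance = v·t_r = 6.7056 × 1.9 = 12.741 m.
Braking distance = v²/(2a) = 6.7056² / (2 × 5.586) = 44.965 / 11.172 = 4.025 m.
Total = 12.741 + 4.025 = 16.766 m.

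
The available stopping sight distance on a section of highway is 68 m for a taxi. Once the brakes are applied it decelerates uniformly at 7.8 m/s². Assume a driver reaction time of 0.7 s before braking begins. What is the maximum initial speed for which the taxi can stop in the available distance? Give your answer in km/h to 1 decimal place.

Maximum speed ≈ 99.2 km/h

Stopping distance: v·t_r + v²/(2a) = 68 with t_r = 0.7 s and a = 7.800 m/s².
So v² + 10.920 v − 1060.80 = 0.
Positive root: v = −a·t_r + √((a·t_r)² + 2a·d) = −5.460 + √(29.812 + 1060.80) = 27.5644 m/s.
27.5644 m/s × 3.6 = 99.232 km/h.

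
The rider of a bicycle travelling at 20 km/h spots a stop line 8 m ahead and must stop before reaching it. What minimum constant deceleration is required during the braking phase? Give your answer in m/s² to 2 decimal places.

20 km/h ÷ 3.6 = 5.5556 m/s.
v² = 2a·d ⇒ a = v²/(2d) = 5.5556² / (2 × 8.000) = 30.865 / 16.000 = 1.9291 m/s².

Required deceleration ≈ 1.93 m/s²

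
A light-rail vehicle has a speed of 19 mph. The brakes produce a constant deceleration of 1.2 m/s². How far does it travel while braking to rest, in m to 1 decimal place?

19 mph × 0.44704 = 8.4938 m/s.
Braking distance = v²/(2a) = 8.4938² / (2 × 1.200) = 72.145 / 2.400 = 30.060 m.

Braking distance ≈ 30.1 m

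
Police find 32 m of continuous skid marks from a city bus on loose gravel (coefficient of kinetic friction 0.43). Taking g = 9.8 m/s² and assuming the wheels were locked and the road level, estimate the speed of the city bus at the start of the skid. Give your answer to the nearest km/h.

Deceleration a = μg = 0.43 × 9.8 = 4.214 m/s².
v = √(2a·d) = √(2 × 4.214 × 32) = √269.696 = 16.4224 m/s.
= 16.4224 × 3.6 = 59.121 km/h.

Initial speed ≈ 59 km/h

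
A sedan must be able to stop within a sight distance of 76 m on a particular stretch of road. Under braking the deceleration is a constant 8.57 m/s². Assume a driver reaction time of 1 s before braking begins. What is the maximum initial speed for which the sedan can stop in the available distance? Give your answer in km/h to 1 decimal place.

Stopping distance: v·t_r + v²/(2a) = 76 with t_r = 1 s and a = 8.570 m/s².
So v² + 17.140 v − 1302.64 = 0.
Positive root: v = −a·t_r + √((a·t_r)² + 2a·d) = −8.570 + √(73.445 + 1302.64) = 28.5256 m/s.
28.5256 m/s × 3.6 = 102.692 km/h.

Maximum speed ≈ 102.7 km/h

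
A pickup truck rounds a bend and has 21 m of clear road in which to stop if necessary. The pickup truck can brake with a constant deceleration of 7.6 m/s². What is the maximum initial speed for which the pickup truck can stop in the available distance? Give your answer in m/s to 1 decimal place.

Maximum speed ≈ 17.9 m/s

v²/(2a) = d ⇒ v = √(2 × 7.600 × 21) = √319.20 = 17.8662 m/s.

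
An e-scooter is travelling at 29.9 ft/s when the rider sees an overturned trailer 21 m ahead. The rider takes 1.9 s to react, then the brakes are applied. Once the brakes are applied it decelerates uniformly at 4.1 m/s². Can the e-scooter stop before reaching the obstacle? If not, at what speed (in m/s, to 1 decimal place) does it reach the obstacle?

29.9 ft/s × 0.3048 = 9.1135 m/s.
Reaction distance = 9.1135 × 1.9 = 17.316 m.
Braking distance needed to stop: v²/(2a) = 83.056 / 8.200 = 10.129 m, so total needed = 17.316 + 10.129 = 27.445 m > 21 m — it cannot stop.
Distance remaining when braking begins: 21 − 17.316 = 3.684 m.
v² = v₀² − 2a·d = 83.056 − 2 × 4.100 × 3.684 = 52.847 m²/s².
v = √52.847 = 7.270 m/s.

No — it strikes the obstacle at 7.3 m/s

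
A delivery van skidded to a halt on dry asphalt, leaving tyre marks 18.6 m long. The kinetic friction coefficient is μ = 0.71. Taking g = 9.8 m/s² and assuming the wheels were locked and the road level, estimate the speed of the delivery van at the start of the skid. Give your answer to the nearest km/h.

Initial speed ≈ 58 km/h

Deceleration a = μg = 0.71 × 9.8 = 6.958 m/s².
v = √(2a·d) = √(2 × 6.958 × 18.6) = √258.838 = 16.0884 m/s.
= 16.0884 × 3.6 = 57.918 km/h.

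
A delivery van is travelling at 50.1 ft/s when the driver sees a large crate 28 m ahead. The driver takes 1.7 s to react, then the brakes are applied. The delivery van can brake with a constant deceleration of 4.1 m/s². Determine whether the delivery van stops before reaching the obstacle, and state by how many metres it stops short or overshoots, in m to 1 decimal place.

No — it overshoots by 26.4 m

50.1 ft/s × 0.3048 = 15.2705 m/s.
Reaction distance = 15.2705 × 1.7 = 25.960 m.
Braking distance = v²/(2a) = 233.188 / 8.200 = 28.438 m.
Total stopping distance = 25.960 + 28.438 = 54.398 m, vs 28 m available — it cannot stop in time and overshoots by 54.398 − 28 = 26.398 m.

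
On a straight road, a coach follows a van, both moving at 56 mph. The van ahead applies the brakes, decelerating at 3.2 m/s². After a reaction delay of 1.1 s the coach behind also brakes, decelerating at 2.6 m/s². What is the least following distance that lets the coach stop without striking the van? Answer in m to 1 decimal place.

Minimum gap ≈ 50.1 m

56 mph × 0.44704 = 25.0342 m/s.
Leader travels v²/(2a_L) = 626.711 / 6.400 = 97.924 m before stopping.
Follower covers v·t_r = 25.0342 × 1.1 = 27.538 m while reacting, then v²/(2a_F) = 626.711 / 5.200 = 120.521 m while braking, for a total of 27.538 + 120.521 = 148.059 m.
Since a_F ≤ a_L and the follower starts braking later, the follower is never slower than the leader, so the closest approach is when both have stopped.
Minimum gap = 148.059 − 97.924 = 50.135 m.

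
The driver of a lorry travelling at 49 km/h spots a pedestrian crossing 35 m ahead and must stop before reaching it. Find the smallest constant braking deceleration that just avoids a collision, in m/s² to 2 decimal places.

49 km/h ÷ 3.6 = 13.6111 m/s.
v² = 2a·d ⇒ a = v²/(2d) = 13.6111² / (2 × 35.000) = 185.262 / 70.000 = 2.6466 m/s².

Required deceleration ≈ 2.65 m/s²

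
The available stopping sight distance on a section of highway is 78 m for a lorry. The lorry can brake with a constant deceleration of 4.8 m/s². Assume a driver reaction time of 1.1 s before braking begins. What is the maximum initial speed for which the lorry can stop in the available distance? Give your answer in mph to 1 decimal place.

Maximum speed ≈ 50.5 mph

Stopping distance: v·t_r + v²/(2a) = 78 with t_r = 1.1 s and a = 4.800 m/s².
So v² + 10.560 v − 748.80 = 0.
Positive root: v = −a·t_r + √((a·t_r)² + 2a·d) = −5.280 + √(27.878 + 748.80) = 22.5889 m/s.
22.5889 m/s ÷ 0.44704 = 50.530 mph.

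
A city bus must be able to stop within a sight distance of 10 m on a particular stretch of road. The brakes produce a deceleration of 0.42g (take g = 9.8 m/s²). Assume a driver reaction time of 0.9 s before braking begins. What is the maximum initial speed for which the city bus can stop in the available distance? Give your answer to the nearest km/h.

a = 0.42 × 9.8 = 4.116 m/s².
Stopping distance: v·t_r + v²/(2a) = 10 with t_r = 0.9 s and a = 4.116 m/s².
So v² + 7.409 v − 82.32 = 0.
Positive root: v = −a·t_r + √((a·t_r)² + 2a·d) = −3.704 + √(13.720 + 82.32) = 6.0960 m/s.
6.0960 m/s × 3.6 = 21.946 km/h.

Maximum speed ≈ 22 km/h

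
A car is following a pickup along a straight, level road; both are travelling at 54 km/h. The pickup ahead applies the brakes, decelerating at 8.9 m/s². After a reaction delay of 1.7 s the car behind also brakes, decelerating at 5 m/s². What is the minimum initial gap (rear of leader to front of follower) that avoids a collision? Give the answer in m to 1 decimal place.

54 km/h ÷ 3.6 = 15.0000 m/s.
Leader travels v²/(2a_L) = 225.000 / 17.800 = 12.640 m before stopping.
Follower covers v·t_r = 15.0000 × 1.7 = 25.500 m while reacting, then v²/(2a_F) = 225.000 / 10.000 = 22.500 m while braking, for a total of 25.500 + 22.500 = 48.000 m.
Since a_F ≤ a_L and the follower starts braking later, the follower is never slower than the leader, so the closest approach is when both have stopped.
Minimum gap = 48.000 − 12.640 = 35.360 m.

Minimum gap ≈ 35.4 m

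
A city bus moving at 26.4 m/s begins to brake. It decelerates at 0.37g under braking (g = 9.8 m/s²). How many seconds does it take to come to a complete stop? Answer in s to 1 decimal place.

Braking time ≈ 7.3 s

a = 0.37 × 9.8 = 3.626 m/s².
Braking time = v/a = 26.4000 / 3.626 = 7.281 s.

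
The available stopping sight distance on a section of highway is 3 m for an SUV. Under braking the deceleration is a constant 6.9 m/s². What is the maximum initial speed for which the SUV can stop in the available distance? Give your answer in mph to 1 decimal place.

v²/(2a) = d ⇒ v = √(2 × 6.900 × 3) = √41.40 = 6.4343 m/s.
6.4343 m/s ÷ 0.44704 = 14.393 mph.

Maximum speed ≈ 14.4 mph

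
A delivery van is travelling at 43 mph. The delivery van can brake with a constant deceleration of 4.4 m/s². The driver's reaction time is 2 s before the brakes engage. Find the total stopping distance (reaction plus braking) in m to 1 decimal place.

43 mph × 0.44704 = 19.2227 m/s.
Reaction distance = v·t_r = 19.2227 × 2 = 38.445 m.
Braking distance = v²/(2a) = 19.2227² / (2 × 4.400) = 369.512 / 8.800 = 41.990 m.
Total = 38.445 + 41.990 = 80.435 m.

Total stopping distance ≈ 80.4 m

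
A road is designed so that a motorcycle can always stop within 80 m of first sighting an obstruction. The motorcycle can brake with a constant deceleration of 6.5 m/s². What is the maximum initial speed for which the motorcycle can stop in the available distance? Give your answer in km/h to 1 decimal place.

v²/(2a) = d ⇒ v = √(2 × 6.500 × 80) = √1040.00 = 32.2490 m/s.
32.2490 m/s × 3.6 = 116.096 km/h.

Maximum speed ≈ 116.1 km/h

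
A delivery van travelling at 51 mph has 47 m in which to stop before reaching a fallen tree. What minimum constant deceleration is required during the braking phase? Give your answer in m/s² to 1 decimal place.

51 mph × 0.44704 = 22.7990 m/s.
v² = 2a·d ⇒ a = v²/(2d) = 22.7990² / (2 × 47.000) = 519.794 / 94.000 = 5.5297 m/s².

Required deceleration ≈ 5.5 m/s²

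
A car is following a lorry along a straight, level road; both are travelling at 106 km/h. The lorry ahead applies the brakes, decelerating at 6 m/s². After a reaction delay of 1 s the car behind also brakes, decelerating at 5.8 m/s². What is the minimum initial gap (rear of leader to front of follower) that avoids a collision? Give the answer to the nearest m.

Minimum gap ≈ 32 m

106 km/h ÷ 3.6 = 29.4444 m/s.
Leader travels v²/(2a_L) = 866.973 / 12.000 = 72.248 m before stopping.
Follower covers v·t_r = 29.4444 × 1 = 29.444 m while reacting, then v²/(2a_F) = 866.973 / 11.600 = 74.739 m while braking, for a total of 29.444 + 74.739 = 104.183 m.
Since a_F ≤ a_L and the follower starts braking later, the follower is never slower than the leader, so the closest approach is when both have stopped.
Minimum gap = 104.183 − 72.248 = 31.935 m.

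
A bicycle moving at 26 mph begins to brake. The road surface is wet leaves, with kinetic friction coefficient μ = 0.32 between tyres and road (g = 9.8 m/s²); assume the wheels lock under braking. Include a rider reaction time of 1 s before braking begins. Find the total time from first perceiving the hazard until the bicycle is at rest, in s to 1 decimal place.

26 mph × 0.44704 = 11.6230 m/s.
a = μg = 0.32 × 9.8 = 3.136 m/s².
Braking time = v/a = 11.6230 / 3.136 = 3.706 s.
Total = 1 + 3.706 = 4.706 s.

Total time ≈ 4.7 s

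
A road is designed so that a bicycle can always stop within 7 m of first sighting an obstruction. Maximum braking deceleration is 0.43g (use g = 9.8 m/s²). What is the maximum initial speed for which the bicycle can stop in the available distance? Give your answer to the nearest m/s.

Maximum speed ≈ 8 m/s

a = 0.43 × 9.8 = 4.214 m/s².
v²/(2a) = d ⇒ v = √(2 × 4.214 × 7) = √59.00 = 7.6811 m/s.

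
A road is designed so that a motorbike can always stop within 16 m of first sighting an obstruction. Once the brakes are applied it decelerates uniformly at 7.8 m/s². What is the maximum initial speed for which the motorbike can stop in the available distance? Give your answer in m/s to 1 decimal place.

Maximum speed ≈ 15.8 m/s

v²/(2a) = d ⇒ v = √(2 × 7.800 × 16) = √249.60 = 15.7987 m/s.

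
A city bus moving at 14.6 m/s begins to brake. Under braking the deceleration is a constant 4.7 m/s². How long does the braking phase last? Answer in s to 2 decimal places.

Braking time ≈ 3.11 s

Braking time = v/a = 14.6000 / 4.700 = 3.106 s.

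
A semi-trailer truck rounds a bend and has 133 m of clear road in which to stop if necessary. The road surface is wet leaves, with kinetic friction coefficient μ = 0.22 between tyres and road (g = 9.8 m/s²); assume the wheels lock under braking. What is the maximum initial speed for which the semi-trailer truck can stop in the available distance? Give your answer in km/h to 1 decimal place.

Maximum speed ≈ 86.2 km/h

a = μg = 0.22 × 9.8 = 2.156 m/s².
v²/(2a) = d ⇒ v = √(2 × 2.156 × 133) = √573.50 = 23.9479 m/s.
23.9479 m/s × 3.6 = 86.212 km/h.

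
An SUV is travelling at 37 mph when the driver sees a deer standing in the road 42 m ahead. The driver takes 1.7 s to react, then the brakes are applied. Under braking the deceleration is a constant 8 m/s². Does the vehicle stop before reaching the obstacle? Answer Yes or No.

No

37 mph × 0.44704 = 16.5405 m/s.
Reaction distance = 16.5405 × 1.7 = 28.119 m.
Braking distance = v²/(2a) = 273.588 / 16.000 = 17.099 m.
Total stopping distance = 28.119 + 17.099 = 45.218 m, vs 42 m available — it cannot stop in time and overshoots by 45.218 − 42 = 3.218 m.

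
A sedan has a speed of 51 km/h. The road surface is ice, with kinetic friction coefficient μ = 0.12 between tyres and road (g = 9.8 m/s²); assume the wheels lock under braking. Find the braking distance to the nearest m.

Braking distance ≈ 85 m

51 km/h ÷ 3.6 = 14.1667 m/s.
a = μg = 0.12 × 9.8 = 1.176 m/s².
Braking distance = v²/(2a) = 14.1667² / (2 × 1.176) = 200.695 / 2.352 = 85.330 m.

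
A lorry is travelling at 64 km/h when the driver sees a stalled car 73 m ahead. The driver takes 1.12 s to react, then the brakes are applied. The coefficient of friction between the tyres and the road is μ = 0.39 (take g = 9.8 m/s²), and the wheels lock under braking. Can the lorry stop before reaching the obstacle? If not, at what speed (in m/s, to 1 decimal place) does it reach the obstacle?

Yes — it stops about 11.7 m short of the obstacle, so it never reaches it

64 km/h ÷ 3.6 = 17.7778 m/s.
a = μg = 0.39 × 9.8 = 3.822 m/s².
Reaction distance = 17.7778 × 1.12 = 19.911 m.
Braking distance = v²/(2a) = 316.050 / 7.644 = 41.346 m.
Total stopping distance = 19.911 + 41.346 = 61.257 m, vs 73 m available — it stops with 73 − 61.257 = 11.743 m to spare.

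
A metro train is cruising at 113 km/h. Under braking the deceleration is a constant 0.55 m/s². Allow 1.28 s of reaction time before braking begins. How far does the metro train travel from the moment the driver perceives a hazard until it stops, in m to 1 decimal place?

Total stopping distance ≈ 935.9 m

113 km/h ÷ 3.6 = 31.3889 m/s.
Reaction distance = v·t_r = 31.3889 × 1.28 = 40.178 m.
Braking distance = v²/(2a) = 31.3889² / (2 × 0.550) = 985.263 / 1.100 = 895.694 m.
Total = 40.178 + 895.694 = 935.872 m.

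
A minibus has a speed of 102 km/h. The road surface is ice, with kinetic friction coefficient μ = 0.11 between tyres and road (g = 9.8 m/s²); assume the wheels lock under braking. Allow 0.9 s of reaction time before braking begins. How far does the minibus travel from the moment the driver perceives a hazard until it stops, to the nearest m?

Total stopping distance ≈ 398 m

102 km/h ÷ 3.6 = 28.3333 m/s.
a = μg = 0.11 × 9.8 = 1.078 m/s².
Reaction distance = v·t_r = 28.3333 × 0.9 = 25.500 m.
Braking distance = v²/(2a) = 28.3333² / (2 × 1.078) = 802.776 / 2.156 = 372.345 m.
Total = 25.500 + 372.345 = 397.845 m.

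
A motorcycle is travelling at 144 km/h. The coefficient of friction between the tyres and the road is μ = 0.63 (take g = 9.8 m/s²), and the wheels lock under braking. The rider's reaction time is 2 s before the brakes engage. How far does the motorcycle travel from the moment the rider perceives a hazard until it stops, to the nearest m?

144 km/h ÷ 3.6 = 40.0000 m/s.
a = μg = 0.63 × 9.8 = 6.174 m/s².
Reaction distance = v·t_r = 40.0000 × 2 = 80.000 m.
Braking distance = v²/(2a) = 40.0000² / (2 × 6.174) = 1600.000 / 12.348 = 129.576 m.
Total = 80.000 + 129.576 = 209.576 m.

Total stopping distance ≈ 210 m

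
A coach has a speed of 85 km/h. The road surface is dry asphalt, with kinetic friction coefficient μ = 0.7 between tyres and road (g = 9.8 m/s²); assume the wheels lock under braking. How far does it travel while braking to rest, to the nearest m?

Braking distance ≈ 41 m

85 km/h ÷ 3.6 = 23.6111 m/s.
a = μg = 0.7 × 9.8 = 6.860 m/s².
Braking distance = v²/(2a) = 23.6111² / (2 × 6.860) = 557.484 / 13.720 = 40.633 m.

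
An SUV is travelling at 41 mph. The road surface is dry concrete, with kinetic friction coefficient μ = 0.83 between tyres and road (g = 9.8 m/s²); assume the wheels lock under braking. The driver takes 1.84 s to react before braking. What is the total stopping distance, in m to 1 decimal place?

41 mph × 0.44704 = 18.3286 m/s.
a = μg = 0.83 × 9.8 = 8.134 m/s².
Reaction distance = v·t_r = 18.3286 × 1.84 = 33.725 m.
Braking distance = v²/(2a) = 18.3286² / (2 × 8.134) = 335.938 / 16.268 = 20.650 m.
Total = 33.725 + 20.650 = 54.375 m.

Total stopping distance ≈ 54.4 m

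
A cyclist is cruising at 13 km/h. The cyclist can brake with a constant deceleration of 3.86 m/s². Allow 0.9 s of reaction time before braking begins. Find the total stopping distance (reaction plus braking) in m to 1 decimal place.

Total stopping distance ≈ 4.9 m

13 km/h ÷ 3.6 = 3.6111 m/s.
Reaction distance = v·t_r = 3.6111 × 0.9 = 3.250 m.
Braking distance = v²/(2a) = 3.6111² / (2 × 3.860) = 13.040 / 7.720 = 1.689 m.
Total = 3.250 + 1.689 = 4.939 m.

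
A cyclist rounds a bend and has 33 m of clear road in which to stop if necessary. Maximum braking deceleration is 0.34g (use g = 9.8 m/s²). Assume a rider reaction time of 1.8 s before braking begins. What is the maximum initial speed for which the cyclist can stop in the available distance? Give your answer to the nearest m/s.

Maximum speed ≈ 10 m/s

a = 0.34 × 9.8 = 3.332 m/s².
Stopping distance: v·t_r + v²/(2a) = 33 with t_r = 1.8 s and a = 3.332 m/s².
So v² + 11.995 v − 219.91 = 0.
Positive root: v = −a·t_r + √((a·t_r)² + 2a·d) = −5.998 + √(35.976 + 219.91) = 9.9984 m/s.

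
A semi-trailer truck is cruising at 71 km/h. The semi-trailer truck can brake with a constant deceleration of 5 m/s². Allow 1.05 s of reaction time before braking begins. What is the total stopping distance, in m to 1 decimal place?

Total stopping distance ≈ 59.6 m

71 km/h ÷ 3.6 = 19.7222 m/s.
Reaction distance = v·t_r = 19.7222 × 1.05 = 20.708 m.
Braking distance = v²/(2a) = 19.7222² / (2 × 5.000) = 388.965 / 10.000 = 38.896 m.
Total = 20.708 + 38.896 = 59.604 m.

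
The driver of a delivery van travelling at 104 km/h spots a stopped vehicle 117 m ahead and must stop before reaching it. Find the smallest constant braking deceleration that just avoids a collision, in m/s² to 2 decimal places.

Required deceleration ≈ 3.57 m/s²

104 km/h ÷ 3.6 = 28.8889 m/s.
v² = 2a·d ⇒ a = v²/(2d) = 28.8889² / (2 × 117.000) = 834.569 / 234.000 = 3.5665 m/s².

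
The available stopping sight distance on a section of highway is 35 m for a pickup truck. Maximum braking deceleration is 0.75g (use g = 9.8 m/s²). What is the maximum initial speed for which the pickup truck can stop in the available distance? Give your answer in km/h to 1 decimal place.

a = 0.75 × 9.8 = 7.350 m/s².
v²/(2a) = d ⇒ v = √(2 × 7.350 × 35) = √514.50 = 22.6826 m/s.
22.6826 m/s × 3.6 = 81.657 km/h.

Maximum speed ≈ 81.7 km/h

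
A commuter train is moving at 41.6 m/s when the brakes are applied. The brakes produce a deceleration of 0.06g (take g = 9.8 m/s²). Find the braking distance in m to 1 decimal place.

Braking distance ≈ 1471.6 m

a = 0.06 × 9.8 = 0.588 m/s².
Braking distance = v²/(2a) = 41.6000² / (2 × 0.588) = 1730.560 / 1.176 = 1471.565 m.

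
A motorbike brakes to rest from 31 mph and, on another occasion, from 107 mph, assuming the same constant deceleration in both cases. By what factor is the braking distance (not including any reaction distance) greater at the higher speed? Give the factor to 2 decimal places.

Factor ≈ 11.91

Braking distance d = v²/(2a), so with a fixed, d ∝ v².
Factor = (107/31)² = 3.4516² = 11.9135.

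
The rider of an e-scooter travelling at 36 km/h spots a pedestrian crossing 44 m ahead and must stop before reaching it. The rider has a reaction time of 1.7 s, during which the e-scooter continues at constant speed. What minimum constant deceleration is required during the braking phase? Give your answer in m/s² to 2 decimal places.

36 km/h ÷ 3.6 = 10.0000 m/s.
Distance covered during reaction = 10.0000 × 1.7 = 17.000 m.
Distance available for braking: 44 − 17.000 = 27.000 m.
v² = 2a·d ⇒ a = v²/(2d) = 10.0000² / (2 × 27.000) = 100.000 / 54.000 = 1.8519 m/s².

Required deceleration ≈ 1.85 m/s²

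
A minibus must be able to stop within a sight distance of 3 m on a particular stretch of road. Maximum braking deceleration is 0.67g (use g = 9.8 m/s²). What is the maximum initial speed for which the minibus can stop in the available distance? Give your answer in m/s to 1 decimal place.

a = 0.67 × 9.8 = 6.566 m/s².
v²/(2a) = d ⇒ v = √(2 × 6.566 × 3) = √39.40 = 6.2769 m/s.

Maximum speed ≈ 6.3 m/s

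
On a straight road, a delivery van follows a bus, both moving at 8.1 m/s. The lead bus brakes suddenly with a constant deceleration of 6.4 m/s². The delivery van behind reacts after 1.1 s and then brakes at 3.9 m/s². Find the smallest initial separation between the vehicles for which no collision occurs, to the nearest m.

Minimum gap ≈ 12 m

Leader travels v²/(2a_L) = 65.610 / 12.800 = 5.126 m before stopping.
Follower covers v·t_r = 8.1000 × 1.1 = 8.910 m while reacting, then v²/(2a_F) = 65.610 / 7.800 = 8.412 m while braking, for a total of 8.910 + 8.412 = 17.322 m.
Since a_F ≤ a_L and the follower starts braking later, the follower is never slower than the leader, so the closest approach is when both have stopped.
Minimum gap = 17.322 − 5.126 = 12.196 m.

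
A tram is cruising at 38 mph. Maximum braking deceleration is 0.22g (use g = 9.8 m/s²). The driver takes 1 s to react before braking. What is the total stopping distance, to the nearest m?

Total stopping distance ≈ 84 m

38 mph × 0.44704 = 16.9875 m/s.
a = 0.22 × 9.8 = 2.156 m/s².
Reaction distance = v·t_r = 16.9875 × 1 = 16.988 m.
Braking distance = v²/(2a) = 16.9875² / (2 × 2.156) = 288.575 / 4.312 = 66.924 m.
Total = 16.988 + 66.924 = 83.912 m.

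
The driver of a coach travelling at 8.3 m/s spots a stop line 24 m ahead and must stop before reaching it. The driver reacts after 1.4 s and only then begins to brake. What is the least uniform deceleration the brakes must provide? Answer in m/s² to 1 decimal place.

Distance covered during reaction = 8.3000 × 1.4 = 11.620 m.
Distance available for braking: 24 − 11.620 = 12.380 m.
v² = 2a·d ⇒ a = v²/(2d) = 8.3000² / (2 × 12.380) = 68.890 / 24.760 = 2.7823 m/s².

Required deceleration ≈ 2.8 m/s²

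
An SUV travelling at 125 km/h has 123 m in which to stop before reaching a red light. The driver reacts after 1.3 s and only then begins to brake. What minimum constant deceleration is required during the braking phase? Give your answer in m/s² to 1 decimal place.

125 km/h ÷ 3.6 = 34.7222 m/s.
Distance covered during reaction = 34.7222 × 1.3 = 45.139 m.
Distance available for braking: 123 − 45.139 = 77.861 m.
v² = 2a·d ⇒ a = v²/(2d) = 34.7222² / (2 × 77.861) = 1205.631 / 155.722 = 7.7422 m/s².

Required deceleration ≈ 7.7 m/s²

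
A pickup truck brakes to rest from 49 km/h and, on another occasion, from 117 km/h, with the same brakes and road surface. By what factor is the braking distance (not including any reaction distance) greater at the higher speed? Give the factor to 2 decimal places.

Factor ≈ 5.70

Braking distance d = v²/(2a), so with a fixed, d ∝ v².
Factor = (117/49)² = 2.3878² = 5.7016.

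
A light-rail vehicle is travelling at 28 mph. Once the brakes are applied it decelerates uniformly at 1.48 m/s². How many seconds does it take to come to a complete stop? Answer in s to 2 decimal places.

28 mph × 0.44704 = 12.5171 m/s.
Braking time = v/a = 12.5171 / 1.480 = 8.457 s.

Braking time ≈ 8.46 s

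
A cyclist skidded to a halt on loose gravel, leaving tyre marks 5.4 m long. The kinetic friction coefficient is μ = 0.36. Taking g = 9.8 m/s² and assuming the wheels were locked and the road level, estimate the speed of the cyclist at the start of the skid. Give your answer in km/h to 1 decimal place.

Deceleration a = μg = 0.36 × 9.8 = 3.528 m/s².
v = √(2a·d) = √(2 × 3.528 × 5.4) = √38.102 = 6.1727 m/s.
= 6.1727 × 3.6 = 22.222 km/h.

Initial speed ≈ 22.2 km/h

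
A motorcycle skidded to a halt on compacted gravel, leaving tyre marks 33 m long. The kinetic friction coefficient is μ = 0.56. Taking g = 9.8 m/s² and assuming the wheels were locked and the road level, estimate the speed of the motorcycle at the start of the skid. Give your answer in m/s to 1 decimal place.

Initial speed ≈ 19.0 m/s

Deceleration a = μg = 0.56 × 9.8 = 5.488 m/s².
v = √(2a·d) = √(2 × 5.488 × 33) = √362.208 = 19.0318 m/s.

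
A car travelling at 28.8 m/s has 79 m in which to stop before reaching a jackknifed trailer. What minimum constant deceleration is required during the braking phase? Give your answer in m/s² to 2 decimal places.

v² = 2a·d ⇒ a = v²/(2d) = 28.8000² / (2 × 79.000) = 829.440 / 158.000 = 5.2496 m/s².

Required deceleration ≈ 5.25 m/s²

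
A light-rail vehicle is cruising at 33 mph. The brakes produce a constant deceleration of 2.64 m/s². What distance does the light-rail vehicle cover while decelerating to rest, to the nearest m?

33 mph × 0.44704 = 14.7523 m/s.
Braking distance = v²/(2a) = 14.7523² / (2 × 2.640) = 217.630 / 5.280 = 41.218 m.

Braking distance ≈ 41 m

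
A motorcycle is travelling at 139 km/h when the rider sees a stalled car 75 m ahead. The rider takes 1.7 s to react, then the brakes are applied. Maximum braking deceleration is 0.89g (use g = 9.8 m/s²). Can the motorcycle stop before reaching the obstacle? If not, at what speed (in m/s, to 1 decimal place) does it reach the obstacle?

139 km/h ÷ 3.6 = 38.6111 m/s.
a = 0.89 × 9.8 = 8.722 m/s².
Reaction distance = 38.6111 × 1.7 = 65.639 m.
Braking distance needed to stop: v²/(2a) = 1490.817 / 17.444 = 85.463 m, so total needed = 65.639 + 85.463 = 151.102 m > 75 m — it cannot stop.
Distance remaining when braking begins: 75 − 65.639 = 9.361 m.
v² = v₀² − 2a·d = 1490.817 − 2 × 8.722 × 9.361 = 1327.524 m²/s².
v = √1327.524 = 36.435 m/s.

No — it strikes the obstacle at 36.4 m/s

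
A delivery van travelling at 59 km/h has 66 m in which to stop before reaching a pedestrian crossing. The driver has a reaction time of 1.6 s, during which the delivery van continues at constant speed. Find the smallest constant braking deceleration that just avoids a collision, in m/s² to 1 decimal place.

59 km/h ÷ 3.6 = 16.3889 m/s.
Distance covered during reaction = 16.3889 × 1.6 = 26.222 m.
Distance available for braking: 66 − 26.222 = 39.778 m.
v² = 2a·d ⇒ a = v²/(2d) = 16.3889² / (2 × 39.778) = 268.596 / 79.556 = 3.3762 m/s².

Required deceleration ≈ 3.4 m/s²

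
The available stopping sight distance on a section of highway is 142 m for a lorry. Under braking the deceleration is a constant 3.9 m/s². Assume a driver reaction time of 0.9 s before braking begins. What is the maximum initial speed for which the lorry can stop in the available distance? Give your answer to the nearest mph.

Stopping distance: v·t_r + v²/(2a) = 142 with t_r = 0.9 s and a = 3.900 m/s².
So v² + 7.020 v − 1107.60 = 0.
Positive root: v = −a·t_r + √((a·t_r)² + 2a·d) = −3.510 + √(12.320 + 1107.60) = 29.9552 m/s.
29.9552 m/s ÷ 0.44704 = 67.008 mph.

Maximum speed ≈ 67 mph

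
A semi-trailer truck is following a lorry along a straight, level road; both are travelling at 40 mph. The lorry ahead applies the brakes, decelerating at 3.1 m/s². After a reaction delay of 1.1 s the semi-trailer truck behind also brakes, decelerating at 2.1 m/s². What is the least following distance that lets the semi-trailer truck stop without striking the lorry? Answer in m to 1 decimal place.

Minimum gap ≈ 44.2 m

40 mph × 0.44704 = 17.8816 m/s.
Leader travels v²/(2a_L) = 319.752 / 6.200 = 51.573 m before stopping.
Follower covers v·t_r = 17.8816 × 1.1 = 19.670 m while reacting, then v²/(2a_F) = 319.752 / 4.200 = 76.131 m while braking, for a total of 19.670 + 76.131 = 95.801 m.
Since a_F ≤ a_L and the follower starts braking later, the follower is never slower than the leader, so the closest approach is when both have stopped.
Minimum gap = 95.801 − 51.573 = 44.228 m.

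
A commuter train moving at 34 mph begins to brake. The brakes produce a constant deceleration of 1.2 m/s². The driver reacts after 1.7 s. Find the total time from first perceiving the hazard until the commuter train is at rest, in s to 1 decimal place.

Total time ≈ 14.4 s

34 mph × 0.44704 = 15.1994 m/s.
Braking time = v/a = 15.1994 / 1.200 = 12.666 s.
Total = 1.7 + 12.666 = 14.366 s.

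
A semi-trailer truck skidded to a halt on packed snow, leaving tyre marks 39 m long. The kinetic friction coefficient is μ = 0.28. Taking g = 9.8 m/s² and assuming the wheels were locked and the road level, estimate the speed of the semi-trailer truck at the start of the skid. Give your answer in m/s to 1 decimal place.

Initial speed ≈ 14.6 m/s

Deceleration a = μg = 0.28 × 9.8 = 2.744 m/s².
v = √(2a·d) = √(2 × 2.744 × 39) = √214.032 = 14.6298 m/s.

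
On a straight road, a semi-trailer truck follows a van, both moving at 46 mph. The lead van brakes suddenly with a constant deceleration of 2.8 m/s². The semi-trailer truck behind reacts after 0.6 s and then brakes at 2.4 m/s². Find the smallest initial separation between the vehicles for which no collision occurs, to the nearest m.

Minimum gap ≈ 25 m

46 mph × 0.44704 = 20.5638 m/s.
Leader travels v²/(2a_L) = 422.870 / 5.600 = 75.513 m before stopping.
Follower covers v·t_r = 20.5638 × 0.6 = 12.338 m while reacting, then v²/(2a_F) = 422.870 / 4.800 = 88.098 m while braking, for a total of 12.338 + 88.098 = 100.436 m.
Since a_F ≤ a_L and the follower starts braking later, the follower is never slower than the leader, so the closest approach is when both have stopped.
Minimum gap = 100.436 − 75.513 = 24.923 m.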